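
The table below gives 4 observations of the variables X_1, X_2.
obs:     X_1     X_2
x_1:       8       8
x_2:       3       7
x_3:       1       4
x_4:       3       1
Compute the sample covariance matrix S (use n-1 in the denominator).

Step 1 — column means:
  mean(X_1) = (8 + 3 + 1 + 3) / 4 = 15/4 = 3.75
  mean(X_2) = (8 + 7 + 4 + 1) / 4 = 20/4 = 5

Step 2 — sample covariance S[i,j] = (1/(n-1)) · Σ_k (x_{k,i} - mean_i) · (x_{k,j} - mean_j), with n-1 = 3.
  S[X_1,X_1] = ((4.25)·(4.25) + (-0.75)·(-0.75) + (-2.75)·(-2.75) + (-0.75)·(-0.75)) / 3 = 26.75/3 = 8.9167
  S[X_1,X_2] = ((4.25)·(3) + (-0.75)·(2) + (-2.75)·(-1) + (-0.75)·(-4)) / 3 = 17/3 = 5.6667
  S[X_2,X_2] = ((3)·(3) + (2)·(2) + (-1)·(-1) + (-4)·(-4)) / 3 = 30/3 = 10

S is symmetric (S[j,i] = S[i,j]). Assembling:

S = [[8.9167, 5.6667],
 [5.6667, 10]]


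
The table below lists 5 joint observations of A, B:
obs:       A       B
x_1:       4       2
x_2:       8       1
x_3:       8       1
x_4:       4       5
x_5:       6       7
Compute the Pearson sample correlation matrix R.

Step 1 — column means:
  mean(A) = (4 + 8 + 8 + 4 + 6) / 5 = 30/5 = 6
  mean(B) = (2 + 1 + 1 + 5 + 7) / 5 = 16/5 = 3.2

Step 2 — sample variances and covariances s[i,j] = (1/(n-1)) · Σ_k (x_{k,i} - mean_i) · (x_{k,j} - mean_j), with n-1 = 4:
  s[A,A] = ((-2)·(-2) + (2)·(2) + (2)·(2) + (-2)·(-2) + (0)·(0)) / 4 = 16/4 = 4
  s[A,B] = ((-2)·(-1.2) + (2)·(-2.2) + (2)·(-2.2) + (-2)·(1.8) + (0)·(3.8)) / 4 = -10/4 = -2.5
  s[B,B] = ((-1.2)·(-1.2) + (-2.2)·(-2.2) + (-2.2)·(-2.2) + (1.8)·(1.8) + (3.8)·(3.8)) / 4 = 28.8/4 = 7.2
  Sample standard deviations s_i = √(s[i,i]):
  s(A) = √(4) = 2
  s(B) = √(7.2) = 2.6833

Step 3 — r_{ij} = s_{ij} / (s_i · s_j):
  r[A,A] = 1 (diagonal).
  r[A,B] = -2.5 / (2 · 2.6833) = -2.5 / 5.3666 = -0.4658
  r[B,B] = 1 (diagonal).

R is symmetric with unit diagonal. Assembling:

R = [[1, -0.4658],
 [-0.4658, 1]]


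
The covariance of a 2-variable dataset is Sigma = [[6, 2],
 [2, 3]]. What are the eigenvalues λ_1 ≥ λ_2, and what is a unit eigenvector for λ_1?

Step 1 — characteristic polynomial of 2×2 Sigma:
  det(Sigma - λI) = λ² - trace · λ + det = 0.
  trace = 6 + 3 = 9, det = 6·3 - (2)² = 14.
Step 2 — discriminant:
  Δ = trace² - 4·det = 81 - 56 = 25.
Step 3 — eigenvalues:
  λ = (trace ± √Δ)/2 = (9 ± 5)/2,
  λ_1 = 7,  λ_2 = 2.

Step 4 — unit eigenvector for λ_1: solve (Sigma - λ_1 I)v = 0. First row:
  (6 - 7)·v_x + (2)·v_y = 0, i.e. (-1)·v_x + (2)·v_y = 0,
  so v ∝ (b, λ_1 - a) = (2, 1) = u.
  ||u|| = √((2)² + (1)²) = √(5) ≈ 2.2361,
  v_1 = u/||u|| ≈ (0.8944, 0.4472) (||v_1|| = 1).

λ_1 = 7,  λ_2 = 2;  v_1 ≈ (0.8944, 0.4472)


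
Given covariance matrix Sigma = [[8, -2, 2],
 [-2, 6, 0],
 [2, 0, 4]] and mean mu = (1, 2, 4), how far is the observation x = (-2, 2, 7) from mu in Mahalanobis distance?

Step 1 — centre the observation: (x - mu) = (-3, 0, 3).

Step 2 — invert Sigma (cofactor / det for 3×3, or solve directly):
  Sigma^{-1} = [[0.1579, 0.0526, -0.0789],
 [0.0526, 0.1842, -0.0263],
 [-0.0789, -0.0263, 0.2895]].

Step 3 — form the quadratic (x - mu)^T · Sigma^{-1} · (x - mu):
  Sigma^{-1} · (x - mu) = (-0.7105, -0.2368, 1.1053).
  (x - mu)^T · [Sigma^{-1} · (x - mu)] = (-3)·(-0.7105) + (0)·(-0.2368) + (3)·(1.1053) = 5.4474.

Step 4 — take square root: d = √(5.4474) ≈ 2.334.

d(x, mu) = √(5.4474) ≈ 2.334


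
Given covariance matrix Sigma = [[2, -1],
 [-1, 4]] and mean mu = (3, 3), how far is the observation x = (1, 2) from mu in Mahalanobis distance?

Step 1 — centre the observation: (x - mu) = (-2, -1).

Step 2 — invert Sigma. det(Sigma) = 2·4 - (-1)² = 7.
  Sigma^{-1} = (1/det) · [[d, -b], [-b, a]] = [[0.5714, 0.1429],
 [0.1429, 0.2857]].

Step 3 — form the quadratic (x - mu)^T · Sigma^{-1} · (x - mu):
  Sigma^{-1} · (x - mu) = (-1.2857, -0.5714).
  (x - mu)^T · [Sigma^{-1} · (x - mu)] = (-2)·(-1.2857) + (-1)·(-0.5714) = 3.1429.

Step 4 — take square root: d = √(3.1429) ≈ 1.7728.

d(x, mu) = √(3.1429) ≈ 1.7728


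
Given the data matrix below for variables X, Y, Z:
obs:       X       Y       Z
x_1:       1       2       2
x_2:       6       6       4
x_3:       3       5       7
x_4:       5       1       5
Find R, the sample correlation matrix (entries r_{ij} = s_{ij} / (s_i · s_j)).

Step 1 — column means:
  mean(X) = (1 + 6 + 3 + 5) / 4 = 15/4 = 3.75
  mean(Y) = (2 + 6 + 5 + 1) / 4 = 14/4 = 3.5
  mean(Z) = (2 + 4 + 7 + 5) / 4 = 18/4 = 4.5

Step 2 — sample variances and covariances s[i,j] = (1/(n-1)) · Σ_k (x_{k,i} - mean_i) · (x_{k,j} - mean_j), with n-1 = 3:
  s[X,X] = ((-2.75)·(-2.75) + (2.25)·(2.25) + (-0.75)·(-0.75) + (1.25)·(1.25)) / 3 = 14.75/3 = 4.9167
  s[X,Y] = ((-2.75)·(-1.5) + (2.25)·(2.5) + (-0.75)·(1.5) + (1.25)·(-2.5)) / 3 = 5.5/3 = 1.8333
  s[X,Z] = ((-2.75)·(-2.5) + (2.25)·(-0.5) + (-0.75)·(2.5) + (1.25)·(0.5)) / 3 = 4.5/3 = 1.5
  s[Y,Y] = ((-1.5)·(-1.5) + (2.5)·(2.5) + (1.5)·(1.5) + (-2.5)·(-2.5)) / 3 = 17/3 = 5.6667
  s[Y,Z] = ((-1.5)·(-2.5) + (2.5)·(-0.5) + (1.5)·(2.5) + (-2.5)·(0.5)) / 3 = 5/3 = 1.6667
  s[Z,Z] = ((-2.5)·(-2.5) + (-0.5)·(-0.5) + (2.5)·(2.5) + (0.5)·(0.5)) / 3 = 13/3 = 4.3333
  Sample standard deviations s_i = √(s[i,i]):
  s(X) = √(4.9167) = 2.2174
  s(Y) = √(5.6667) = 2.3805
  s(Z) = √(4.3333) = 2.0817

Step 3 — r_{ij} = s_{ij} / (s_i · s_j):
  r[X,X] = 1 (diagonal).
  r[X,Y] = 1.8333 / (2.2174 · 2.3805) = 1.8333 / 5.2784 = 0.3473
  r[X,Z] = 1.5 / (2.2174 · 2.0817) = 1.5 / 4.6158 = 0.325
  r[Y,Y] = 1 (diagonal).
  r[Y,Z] = 1.6667 / (2.3805 · 2.0817) = 1.6667 / 4.9554 = 0.3363
  r[Z,Z] = 1 (diagonal).

R is symmetric with unit diagonal. Assembling:

R = [[1, 0.3473, 0.325],
 [0.3473, 1, 0.3363],
 [0.325, 0.3363, 1]]


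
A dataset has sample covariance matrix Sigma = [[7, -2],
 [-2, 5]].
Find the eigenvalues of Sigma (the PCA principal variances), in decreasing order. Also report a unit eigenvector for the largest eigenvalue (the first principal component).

Step 1 — characteristic polynomial of 2×2 Sigma:
  det(Sigma - λI) = λ² - trace · λ + det = 0.
  trace = 7 + 5 = 12, det = 7·5 - (-2)² = 31.
Step 2 — discriminant:
  Δ = trace² - 4·det = 144 - 124 = 20.
Step 3 — eigenvalues:
  λ = (trace ± √Δ)/2 = (12 ± 4.4721)/2,
  λ_1 = 8.2361,  λ_2 = 3.7639.

Step 4 — unit eigenvector for λ_1: solve (Sigma - λ_1 I)v = 0. First row:
  (7 - 8.2361)·v_x + (-2)·v_y = 0, i.e. (-1.2361)·v_x + (-2)·v_y = 0,
  so v ∝ (b, λ_1 - a) = (-2, 1.2361); multiply by -1 so the first entry is positive: u = (2, -1.2361).
  ||u|| = √((2)² + (-1.2361)²) = √(5.5279) ≈ 2.3511,
  v_1 = u/||u|| ≈ (0.8507, -0.5257) (||v_1|| = 1).

λ_1 = 8.2361,  λ_2 = 3.7639;  v_1 ≈ (0.8507, -0.5257)


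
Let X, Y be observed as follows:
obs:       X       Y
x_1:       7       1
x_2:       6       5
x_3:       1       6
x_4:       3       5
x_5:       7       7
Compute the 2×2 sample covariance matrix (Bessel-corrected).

Step 1 — column means:
  mean(X) = (7 + 6 + 1 + 3 + 7) / 5 = 24/5 = 4.8
  mean(Y) = (1 + 5 + 6 + 5 + 7) / 5 = 24/5 = 4.8

Step 2 — sample covariance S[i,j] = (1/(n-1)) · Σ_k (x_{k,i} - mean_i) · (x_{k,j} - mean_j), with n-1 = 4.
  S[X,X] = ((2.2)·(2.2) + (1.2)·(1.2) + (-3.8)·(-3.8) + (-1.8)·(-1.8) + (2.2)·(2.2)) / 4 = 28.8/4 = 7.2
  S[X,Y] = ((2.2)·(-3.8) + (1.2)·(0.2) + (-3.8)·(1.2) + (-1.8)·(0.2) + (2.2)·(2.2)) / 4 = -8.2/4 = -2.05
  S[Y,Y] = ((-3.8)·(-3.8) + (0.2)·(0.2) + (1.2)·(1.2) + (0.2)·(0.2) + (2.2)·(2.2)) / 4 = 20.8/4 = 5.2

S is symmetric (S[j,i] = S[i,j]). Assembling:

S = [[7.2, -2.05],
 [-2.05, 5.2]]


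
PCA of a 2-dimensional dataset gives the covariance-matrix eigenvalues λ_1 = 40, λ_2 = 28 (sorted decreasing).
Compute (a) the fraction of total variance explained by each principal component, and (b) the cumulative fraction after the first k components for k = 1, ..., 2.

Step 1 — total variance = trace(Sigma) = Σ λ_i = 40 + 28 = 68.

Step 2 — fraction explained by component i = λ_i / Σ λ:
  PC1: 40/68 = 0.5882
  PC2: 28/68 = 0.4118

Step 3 — cumulative fraction after k components = (λ_1 + ... + λ_k) / Σ λ:
  k = 1: 40/68 = 0.5882
  k = 2: (40 + 28)/68 = 68/68 = 1

Summary (fraction, with percent):

explained: PC1 0.5882 (58.82%), PC2 0.4118 (41.18%);  cumulative: 0.5882, 1


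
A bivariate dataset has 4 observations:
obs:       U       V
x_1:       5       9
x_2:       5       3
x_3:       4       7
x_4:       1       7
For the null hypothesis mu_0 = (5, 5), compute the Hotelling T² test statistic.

Step 1 — sample mean vector:
  mean(U) = (5 + 5 + 4 + 1) / 4 = 15/4 = 3.75
  mean(V) = (9 + 3 + 7 + 7) / 4 = 26/4 = 6.5
  x̄ = (3.75, 6.5),  deviation x̄ - mu_0 = (3.75, 6.5) - (5, 5) = (-1.25, 1.5).

Step 2 — sample covariance matrix, S[i,j] = (1/(n-1)) · Σ_k (x_{k,i} - mean_i) · (x_{k,j} - mean_j), divisor n-1 = 3:
  S[U,U] = ((1.25)·(1.25) + (1.25)·(1.25) + (0.25)·(0.25) + (-2.75)·(-2.75)) / 3 = 10.75/3 = 3.5833
  S[U,V] = ((1.25)·(2.5) + (1.25)·(-3.5) + (0.25)·(0.5) + (-2.75)·(0.5)) / 3 = -2.5/3 = -0.8333
  S[V,V] = ((2.5)·(2.5) + (-3.5)·(-3.5) + (0.5)·(0.5) + (0.5)·(0.5)) / 3 = 19/3 = 6.3333
  S = [[3.5833, -0.8333],
 [-0.8333, 6.3333]].

Step 3 — invert S. det(S) = 3.5833·6.3333 - (-0.8333)² = 22.
  S^{-1} = (1/det) · [[d, -b], [-b, a]] = [[0.2879, 0.0379],
 [0.0379, 0.1629]].

Step 4 — quadratic form (x̄ - mu_0)^T · S^{-1} · (x̄ - mu_0):
  S^{-1} · (x̄ - mu_0) = (-0.303, 0.197),
  (x̄ - mu_0)^T · [...] = (-1.25)·(-0.303) + (1.5)·(0.197) = 0.6742.

Step 5 — scale by n: T² = 4 · 0.6742 = 2.697.

T² ≈ 2.697


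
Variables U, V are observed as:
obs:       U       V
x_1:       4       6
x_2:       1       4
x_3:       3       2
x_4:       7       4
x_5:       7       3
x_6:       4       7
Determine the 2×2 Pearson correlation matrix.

Step 1 — column means:
  mean(U) = (4 + 1 + 3 + 7 + 7 + 4) / 6 = 26/6 = 4.3333
  mean(V) = (6 + 4 + 2 + 4 + 3 + 7) / 6 = 26/6 = 4.3333

Step 2 — sample variances and covariances s[i,j] = (1/(n-1)) · Σ_k (x_{k,i} - mean_i) · (x_{k,j} - mean_j), with n-1 = 5:
  s[U,U] = ((-0.3333)·(-0.3333) + (-3.3333)·(-3.3333) + (-1.3333)·(-1.3333) + (2.6667)·(2.6667) + (2.6667)·(2.6667) + (-0.3333)·(-0.3333)) / 5 = 27.3333/5 = 5.4667
  s[U,V] = ((-0.3333)·(1.6667) + (-3.3333)·(-0.3333) + (-1.3333)·(-2.3333) + (2.6667)·(-0.3333) + (2.6667)·(-1.3333) + (-0.3333)·(2.6667)) / 5 = -1.6667/5 = -0.3333
  s[V,V] = ((1.6667)·(1.6667) + (-0.3333)·(-0.3333) + (-2.3333)·(-2.3333) + (-0.3333)·(-0.3333) + (-1.3333)·(-1.3333) + (2.6667)·(2.6667)) / 5 = 17.3333/5 = 3.4667
  Sample standard deviations s_i = √(s[i,i]):
  s(U) = √(5.4667) = 2.3381
  s(V) = √(3.4667) = 1.8619

Step 3 — r_{ij} = s_{ij} / (s_i · s_j):
  r[U,U] = 1 (diagonal).
  r[U,V] = -0.3333 / (2.3381 · 1.8619) = -0.3333 / 4.3533 = -0.0766
  r[V,V] = 1 (diagonal).

R is symmetric with unit diagonal. Assembling:

R = [[1, -0.0766],
 [-0.0766, 1]]


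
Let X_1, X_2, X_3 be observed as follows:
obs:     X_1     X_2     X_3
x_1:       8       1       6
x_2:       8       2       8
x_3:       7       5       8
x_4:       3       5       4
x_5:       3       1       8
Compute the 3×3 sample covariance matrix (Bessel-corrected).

Step 1 — column means:
  mean(X_1) = (8 + 8 + 7 + 3 + 3) / 5 = 29/5 = 5.8
  mean(X_2) = (1 + 2 + 5 + 5 + 1) / 5 = 14/5 = 2.8
  mean(X_3) = (6 + 8 + 8 + 4 + 8) / 5 = 34/5 = 6.8

Step 2 — sample covariance S[i,j] = (1/(n-1)) · Σ_k (x_{k,i} - mean_i) · (x_{k,j} - mean_j), with n-1 = 4.
  S[X_1,X_1] = ((2.2)·(2.2) + (2.2)·(2.2) + (1.2)·(1.2) + (-2.8)·(-2.8) + (-2.8)·(-2.8)) / 4 = 26.8/4 = 6.7
  S[X_1,X_2] = ((2.2)·(-1.8) + (2.2)·(-0.8) + (1.2)·(2.2) + (-2.8)·(2.2) + (-2.8)·(-1.8)) / 4 = -4.2/4 = -1.05
  S[X_1,X_3] = ((2.2)·(-0.8) + (2.2)·(1.2) + (1.2)·(1.2) + (-2.8)·(-2.8) + (-2.8)·(1.2)) / 4 = 6.8/4 = 1.7
  S[X_2,X_2] = ((-1.8)·(-1.8) + (-0.8)·(-0.8) + (2.2)·(2.2) + (2.2)·(2.2) + (-1.8)·(-1.8)) / 4 = 16.8/4 = 4.2
  S[X_2,X_3] = ((-1.8)·(-0.8) + (-0.8)·(1.2) + (2.2)·(1.2) + (2.2)·(-2.8) + (-1.8)·(1.2)) / 4 = -5.2/4 = -1.3
  S[X_3,X_3] = ((-0.8)·(-0.8) + (1.2)·(1.2) + (1.2)·(1.2) + (-2.8)·(-2.8) + (1.2)·(1.2)) / 4 = 12.8/4 = 3.2

S is symmetric (S[j,i] = S[i,j]). Assembling:

S = [[6.7, -1.05, 1.7],
 [-1.05, 4.2, -1.3],
 [1.7, -1.3, 3.2]]


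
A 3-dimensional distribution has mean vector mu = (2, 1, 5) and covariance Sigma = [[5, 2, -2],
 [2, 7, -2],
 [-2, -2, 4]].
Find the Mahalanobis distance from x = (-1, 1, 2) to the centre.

Step 1 — centre the observation: (x - mu) = (-3, 0, -3).

Step 2 — invert Sigma (cofactor / det for 3×3, or solve directly):
  Sigma^{-1} = [[0.2609, -0.0435, 0.1087],
 [-0.0435, 0.1739, 0.0652],
 [0.1087, 0.0652, 0.337]].

Step 3 — form the quadratic (x - mu)^T · Sigma^{-1} · (x - mu):
  Sigma^{-1} · (x - mu) = (-1.1087, -0.0652, -1.337).
  (x - mu)^T · [Sigma^{-1} · (x - mu)] = (-3)·(-1.1087) + (0)·(-0.0652) + (-3)·(-1.337) = 7.337.

Step 4 — take square root: d = √(7.337) ≈ 2.7087.

d(x, mu) = √(7.337) ≈ 2.7087


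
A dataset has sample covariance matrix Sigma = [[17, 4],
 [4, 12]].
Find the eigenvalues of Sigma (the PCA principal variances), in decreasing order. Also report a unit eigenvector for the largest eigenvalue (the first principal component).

Step 1 — characteristic polynomial of 2×2 Sigma:
  det(Sigma - λI) = λ² - trace · λ + det = 0.
  trace = 17 + 12 = 29, det = 17·12 - (4)² = 188.
Step 2 — discriminant:
  Δ = trace² - 4·det = 841 - 752 = 89.
Step 3 — eigenvalues:
  λ = (trace ± √Δ)/2 = (29 ± 9.434)/2,
  λ_1 = 19.217,  λ_2 = 9.783.

Step 4 — unit eigenvector for λ_1: solve (Sigma - λ_1 I)v = 0. First row:
  (17 - 19.217)·v_x + (4)·v_y = 0, i.e. (-2.217)·v_x + (4)·v_y = 0,
  so v ∝ (b, λ_1 - a) = (4, 2.217) = u.
  ||u|| = √((4)² + (2.217)²) = √(20.915) ≈ 4.5733,
  v_1 = u/||u|| ≈ (0.8746, 0.4848) (||v_1|| = 1).

λ_1 = 19.217,  λ_2 = 9.783;  v_1 ≈ (0.8746, 0.4848)


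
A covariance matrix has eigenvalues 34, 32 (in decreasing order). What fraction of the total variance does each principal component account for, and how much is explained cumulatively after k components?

Step 1 — total variance = trace(Sigma) = Σ λ_i = 34 + 32 = 66.

Step 2 — fraction explained by component i = λ_i / Σ λ:
  PC1: 34/66 = 0.5152
  PC2: 32/66 = 0.4848

Step 3 — cumulative fraction after k components = (λ_1 + ... + λ_k) / Σ λ:
  k = 1: 34/66 = 0.5152
  k = 2: (34 + 32)/66 = 66/66 = 1

Summary (fraction, with percent):

explained: PC1 0.5152 (51.52%), PC2 0.4848 (48.48%);  cumulative: 0.5152, 1


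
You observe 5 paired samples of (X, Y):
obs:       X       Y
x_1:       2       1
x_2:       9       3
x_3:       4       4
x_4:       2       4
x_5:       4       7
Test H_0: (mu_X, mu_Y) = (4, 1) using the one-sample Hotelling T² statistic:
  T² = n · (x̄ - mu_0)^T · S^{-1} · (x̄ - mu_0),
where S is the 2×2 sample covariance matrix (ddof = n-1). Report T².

Step 1 — sample mean vector:
  mean(X) = (2 + 9 + 4 + 2 + 4) / 5 = 21/5 = 4.2
  mean(Y) = (1 + 3 + 4 + 4 + 7) / 5 = 19/5 = 3.8
  x̄ = (4.2, 3.8),  deviation x̄ - mu_0 = (4.2, 3.8) - (4, 1) = (0.2, 2.8).

Step 2 — sample covariance matrix, S[i,j] = (1/(n-1)) · Σ_k (x_{k,i} - mean_i) · (x_{k,j} - mean_j), divisor n-1 = 4:
  S[X,X] = ((-2.2)·(-2.2) + (4.8)·(4.8) + (-0.2)·(-0.2) + (-2.2)·(-2.2) + (-0.2)·(-0.2)) / 4 = 32.8/4 = 8.2
  S[X,Y] = ((-2.2)·(-2.8) + (4.8)·(-0.8) + (-0.2)·(0.2) + (-2.2)·(0.2) + (-0.2)·(3.2)) / 4 = 1.2/4 = 0.3
  S[Y,Y] = ((-2.8)·(-2.8) + (-0.8)·(-0.8) + (0.2)·(0.2) + (0.2)·(0.2) + (3.2)·(3.2)) / 4 = 18.8/4 = 4.7
  S = [[8.2, 0.3],
 [0.3, 4.7]].

Step 3 — invert S. det(S) = 8.2·4.7 - (0.3)² = 38.45.
  S^{-1} = (1/det) · [[d, -b], [-b, a]] = [[0.1222, -0.0078],
 [-0.0078, 0.2133]].

Step 4 — quadratic form (x̄ - mu_0)^T · S^{-1} · (x̄ - mu_0):
  S^{-1} · (x̄ - mu_0) = (0.0026, 0.5956),
  (x̄ - mu_0)^T · [...] = (0.2)·(0.0026) + (2.8)·(0.5956) = 1.6681.

Step 5 — scale by n: T² = 5 · 1.6681 = 8.3407.

T² ≈ 8.3407


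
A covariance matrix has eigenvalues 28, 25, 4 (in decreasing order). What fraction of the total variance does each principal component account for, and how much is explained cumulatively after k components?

Step 1 — total variance = trace(Sigma) = Σ λ_i = 28 + 25 + 4 = 57.

Step 2 — fraction explained by component i = λ_i / Σ λ:
  PC1: 28/57 = 0.4912
  PC2: 25/57 = 0.4386
  PC3: 4/57 = 0.0702

Step 3 — cumulative fraction after k components = (λ_1 + ... + λ_k) / Σ λ:
  k = 1: 28/57 = 0.4912
  k = 2: (28 + 25)/57 = 53/57 = 0.9298
  k = 3: (28 + 25 + 4)/57 = 57/57 = 1

Summary (fraction, with percent):

explained: PC1 0.4912 (49.12%), PC2 0.4386 (43.86%), PC3 0.0702 (7.02%);  cumulative: 0.4912, 0.9298, 1


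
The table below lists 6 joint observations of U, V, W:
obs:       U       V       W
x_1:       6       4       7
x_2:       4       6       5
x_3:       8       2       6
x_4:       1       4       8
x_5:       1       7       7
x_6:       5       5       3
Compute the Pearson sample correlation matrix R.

Step 1 — column means:
  mean(U) = (6 + 4 + 8 + 1 + 1 + 5) / 6 = 25/6 = 4.1667
  mean(V) = (4 + 6 + 2 + 4 + 7 + 5) / 6 = 28/6 = 4.6667
  mean(W) = (7 + 5 + 6 + 8 + 7 + 3) / 6 = 36/6 = 6

Step 2 — sample variances and covariances s[i,j] = (1/(n-1)) · Σ_k (x_{k,i} - mean_i) · (x_{k,j} - mean_j), with n-1 = 5:
  s[U,U] = ((1.8333)·(1.8333) + (-0.1667)·(-0.1667) + (3.8333)·(3.8333) + (-3.1667)·(-3.1667) + (-3.1667)·(-3.1667) + (0.8333)·(0.8333)) / 5 = 38.8333/5 = 7.7667
  s[U,V] = ((1.8333)·(-0.6667) + (-0.1667)·(1.3333) + (3.8333)·(-2.6667) + (-3.1667)·(-0.6667) + (-3.1667)·(2.3333) + (0.8333)·(0.3333)) / 5 = -16.6667/5 = -3.3333
  s[U,W] = ((1.8333)·(1) + (-0.1667)·(-1) + (3.8333)·(0) + (-3.1667)·(2) + (-3.1667)·(1) + (0.8333)·(-3)) / 5 = -10/5 = -2
  s[V,V] = ((-0.6667)·(-0.6667) + (1.3333)·(1.3333) + (-2.6667)·(-2.6667) + (-0.6667)·(-0.6667) + (2.3333)·(2.3333) + (0.3333)·(0.3333)) / 5 = 15.3333/5 = 3.0667
  s[V,W] = ((-0.6667)·(1) + (1.3333)·(-1) + (-2.6667)·(0) + (-0.6667)·(2) + (2.3333)·(1) + (0.3333)·(-3)) / 5 = -2/5 = -0.4
  s[W,W] = ((1)·(1) + (-1)·(-1) + (0)·(0) + (2)·(2) + (1)·(1) + (-3)·(-3)) / 5 = 16/5 = 3.2
  Sample standard deviations s_i = √(s[i,i]):
  s(U) = √(7.7667) = 2.7869
  s(V) = √(3.0667) = 1.7512
  s(W) = √(3.2) = 1.7889

Step 3 — r_{ij} = s_{ij} / (s_i · s_j):
  r[U,U] = 1 (diagonal).
  r[U,V] = -3.3333 / (2.7869 · 1.7512) = -3.3333 / 4.8803 = -0.683
  r[U,W] = -2 / (2.7869 · 1.7889) = -2 / 4.9853 = -0.4012
  r[V,V] = 1 (diagonal).
  r[V,W] = -0.4 / (1.7512 · 1.7889) = -0.4 / 3.1326 = -0.1277
  r[W,W] = 1 (diagonal).

R is symmetric with unit diagonal. Assembling:

R = [[1, -0.683, -0.4012],
 [-0.683, 1, -0.1277],
 [-0.4012, -0.1277, 1]]


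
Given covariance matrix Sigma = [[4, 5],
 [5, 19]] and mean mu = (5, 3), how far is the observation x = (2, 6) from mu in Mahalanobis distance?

Step 1 — centre the observation: (x - mu) = (-3, 3).

Step 2 — invert Sigma. det(Sigma) = 4·19 - (5)² = 51.
  Sigma^{-1} = (1/det) · [[d, -b], [-b, a]] = [[0.3725, -0.098],
 [-0.098, 0.0784]].

Step 3 — form the quadratic (x - mu)^T · Sigma^{-1} · (x - mu):
  Sigma^{-1} · (x - mu) = (-1.4118, 0.5294).
  (x - mu)^T · [Sigma^{-1} · (x - mu)] = (-3)·(-1.4118) + (3)·(0.5294) = 5.8235.

Step 4 — take square root: d = √(5.8235) ≈ 2.4132.

d(x, mu) = √(5.8235) ≈ 2.4132


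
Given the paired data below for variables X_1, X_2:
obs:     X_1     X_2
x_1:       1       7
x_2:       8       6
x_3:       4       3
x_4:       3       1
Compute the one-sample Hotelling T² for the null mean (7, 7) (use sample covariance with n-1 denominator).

Step 1 — sample mean vector:
  mean(X_1) = (1 + 8 + 4 + 3) / 4 = 16/4 = 4
  mean(X_2) = (7 + 6 + 3 + 1) / 4 = 17/4 = 4.25
  x̄ = (4, 4.25),  deviation x̄ - mu_0 = (4, 4.25) - (7, 7) = (-3, -2.75).

Step 2 — sample covariance matrix, S[i,j] = (1/(n-1)) · Σ_k (x_{k,i} - mean_i) · (x_{k,j} - mean_j), divisor n-1 = 3:
  S[X_1,X_1] = ((-3)·(-3) + (4)·(4) + (0)·(0) + (-1)·(-1)) / 3 = 26/3 = 8.6667
  S[X_1,X_2] = ((-3)·(2.75) + (4)·(1.75) + (0)·(-1.25) + (-1)·(-3.25)) / 3 = 2/3 = 0.6667
  S[X_2,X_2] = ((2.75)·(2.75) + (1.75)·(1.75) + (-1.25)·(-1.25) + (-3.25)·(-3.25)) / 3 = 22.75/3 = 7.5833
  S = [[8.6667, 0.6667],
 [0.6667, 7.5833]].

Step 3 — invert S. det(S) = 8.6667·7.5833 - (0.6667)² = 65.2778.
  S^{-1} = (1/det) · [[d, -b], [-b, a]] = [[0.1162, -0.0102],
 [-0.0102, 0.1328]].

Step 4 — quadratic form (x̄ - mu_0)^T · S^{-1} · (x̄ - mu_0):
  S^{-1} · (x̄ - mu_0) = (-0.3204, -0.3345),
  (x̄ - mu_0)^T · [...] = (-3)·(-0.3204) + (-2.75)·(-0.3345) = 1.8811.

Step 5 — scale by n: T² = 4 · 1.8811 = 7.5243.

T² ≈ 7.5243


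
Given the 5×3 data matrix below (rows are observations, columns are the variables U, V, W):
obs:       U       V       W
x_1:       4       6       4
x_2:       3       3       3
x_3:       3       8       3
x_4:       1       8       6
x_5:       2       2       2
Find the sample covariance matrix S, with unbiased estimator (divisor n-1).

Step 1 — column means:
  mean(U) = (4 + 3 + 3 + 1 + 2) / 5 = 13/5 = 2.6
  mean(V) = (6 + 3 + 8 + 8 + 2) / 5 = 27/5 = 5.4
  mean(W) = (4 + 3 + 3 + 6 + 2) / 5 = 18/5 = 3.6

Step 2 — sample covariance S[i,j] = (1/(n-1)) · Σ_k (x_{k,i} - mean_i) · (x_{k,j} - mean_j), with n-1 = 4.
  S[U,U] = ((1.4)·(1.4) + (0.4)·(0.4) + (0.4)·(0.4) + (-1.6)·(-1.6) + (-0.6)·(-0.6)) / 4 = 5.2/4 = 1.3
  S[U,V] = ((1.4)·(0.6) + (0.4)·(-2.4) + (0.4)·(2.6) + (-1.6)·(2.6) + (-0.6)·(-3.4)) / 4 = -1.2/4 = -0.3
  S[U,W] = ((1.4)·(0.4) + (0.4)·(-0.6) + (0.4)·(-0.6) + (-1.6)·(2.4) + (-0.6)·(-1.6)) / 4 = -2.8/4 = -0.7
  S[V,V] = ((0.6)·(0.6) + (-2.4)·(-2.4) + (2.6)·(2.6) + (2.6)·(2.6) + (-3.4)·(-3.4)) / 4 = 31.2/4 = 7.8
  S[V,W] = ((0.6)·(0.4) + (-2.4)·(-0.6) + (2.6)·(-0.6) + (2.6)·(2.4) + (-3.4)·(-1.6)) / 4 = 11.8/4 = 2.95
  S[W,W] = ((0.4)·(0.4) + (-0.6)·(-0.6) + (-0.6)·(-0.6) + (2.4)·(2.4) + (-1.6)·(-1.6)) / 4 = 9.2/4 = 2.3

S is symmetric (S[j,i] = S[i,j]). Assembling:

S = [[1.3, -0.3, -0.7],
 [-0.3, 7.8, 2.95],
 [-0.7, 2.95, 2.3]]


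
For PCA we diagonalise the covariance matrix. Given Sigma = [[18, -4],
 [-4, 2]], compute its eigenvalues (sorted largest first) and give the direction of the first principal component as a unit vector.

Step 1 — characteristic polynomial of 2×2 Sigma:
  det(Sigma - λI) = λ² - trace · λ + det = 0.
  trace = 18 + 2 = 20, det = 18·2 - (-4)² = 20.
Step 2 — discriminant:
  Δ = trace² - 4·det = 400 - 80 = 320.
Step 3 — eigenvalues:
  λ = (trace ± √Δ)/2 = (20 ± 17.8885)/2,
  λ_1 = 18.9443,  λ_2 = 1.0557.

Step 4 — unit eigenvector for λ_1: solve (Sigma - λ_1 I)v = 0. First row:
  (18 - 18.9443)·v_x + (-4)·v_y = 0, i.e. (-0.9443)·v_x + (-4)·v_y = 0,
  so v ∝ (b, λ_1 - a) = (-4, 0.9443); multiply by -1 so the first entry is positive: u = (4, -0.9443).
  ||u|| = √((4)² + (-0.9443)²) = √(16.8916) ≈ 4.1099,
  v_1 = u/||u|| ≈ (0.9732, -0.2298) (||v_1|| = 1).

λ_1 = 18.9443,  λ_2 = 1.0557;  v_1 ≈ (0.9732, -0.2298)


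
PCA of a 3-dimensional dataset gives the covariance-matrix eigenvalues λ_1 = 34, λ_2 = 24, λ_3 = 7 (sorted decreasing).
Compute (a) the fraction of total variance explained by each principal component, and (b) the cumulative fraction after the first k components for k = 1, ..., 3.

Step 1 — total variance = trace(Sigma) = Σ λ_i = 34 + 24 + 7 = 65.

Step 2 — fraction explained by component i = λ_i / Σ λ:
  PC1: 34/65 = 0.5231
  PC2: 24/65 = 0.3692
  PC3: 7/65 = 0.1077

Step 3 — cumulative fraction after k components = (λ_1 + ... + λ_k) / Σ λ:
  k = 1: 34/65 = 0.5231
  k = 2: (34 + 24)/65 = 58/65 = 0.8923
  k = 3: (34 + 24 + 7)/65 = 65/65 = 1

Summary (fraction, with percent):

explained: PC1 0.5231 (52.31%), PC2 0.3692 (36.92%), PC3 0.1077 (10.77%);  cumulative: 0.5231, 0.8923, 1


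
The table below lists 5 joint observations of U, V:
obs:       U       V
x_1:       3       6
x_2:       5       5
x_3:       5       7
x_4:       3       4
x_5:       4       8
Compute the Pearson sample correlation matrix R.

Step 1 — column means:
  mean(U) = (3 + 5 + 5 + 3 + 4) / 5 = 20/5 = 4
  mean(V) = (6 + 5 + 7 + 4 + 8) / 5 = 30/5 = 6

Step 2 — sample variances and covariances s[i,j] = (1/(n-1)) · Σ_k (x_{k,i} - mean_i) · (x_{k,j} - mean_j), with n-1 = 4:
  s[U,U] = ((-1)·(-1) + (1)·(1) + (1)·(1) + (-1)·(-1) + (0)·(0)) / 4 = 4/4 = 1
  s[U,V] = ((-1)·(0) + (1)·(-1) + (1)·(1) + (-1)·(-2) + (0)·(2)) / 4 = 2/4 = 0.5
  s[V,V] = ((0)·(0) + (-1)·(-1) + (1)·(1) + (-2)·(-2) + (2)·(2)) / 4 = 10/4 = 2.5
  Sample standard deviations s_i = √(s[i,i]):
  s(U) = √(1) = 1
  s(V) = √(2.5) = 1.5811

Step 3 — r_{ij} = s_{ij} / (s_i · s_j):
  r[U,U] = 1 (diagonal).
  r[U,V] = 0.5 / (1 · 1.5811) = 0.5 / 1.5811 = 0.3162
  r[V,V] = 1 (diagonal).

R is symmetric with unit diagonal. Assembling:

R = [[1, 0.3162],
 [0.3162, 1]]


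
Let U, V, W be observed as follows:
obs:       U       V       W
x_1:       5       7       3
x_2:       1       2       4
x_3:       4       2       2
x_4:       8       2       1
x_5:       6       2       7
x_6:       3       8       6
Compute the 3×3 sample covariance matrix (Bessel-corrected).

Step 1 — column means:
  mean(U) = (5 + 1 + 4 + 8 + 6 + 3) / 6 = 27/6 = 4.5
  mean(V) = (7 + 2 + 2 + 2 + 2 + 8) / 6 = 23/6 = 3.8333
  mean(W) = (3 + 4 + 2 + 1 + 7 + 6) / 6 = 23/6 = 3.8333

Step 2 — sample covariance S[i,j] = (1/(n-1)) · Σ_k (x_{k,i} - mean_i) · (x_{k,j} - mean_j), with n-1 = 5.
  S[U,U] = ((0.5)·(0.5) + (-3.5)·(-3.5) + (-0.5)·(-0.5) + (3.5)·(3.5) + (1.5)·(1.5) + (-1.5)·(-1.5)) / 5 = 29.5/5 = 5.9
  S[U,V] = ((0.5)·(3.1667) + (-3.5)·(-1.8333) + (-0.5)·(-1.8333) + (3.5)·(-1.8333) + (1.5)·(-1.8333) + (-1.5)·(4.1667)) / 5 = -6.5/5 = -1.3
  S[U,W] = ((0.5)·(-0.8333) + (-3.5)·(0.1667) + (-0.5)·(-1.8333) + (3.5)·(-2.8333) + (1.5)·(3.1667) + (-1.5)·(2.1667)) / 5 = -8.5/5 = -1.7
  S[V,V] = ((3.1667)·(3.1667) + (-1.8333)·(-1.8333) + (-1.8333)·(-1.8333) + (-1.8333)·(-1.8333) + (-1.8333)·(-1.8333) + (4.1667)·(4.1667)) / 5 = 40.8333/5 = 8.1667
  S[V,W] = ((3.1667)·(-0.8333) + (-1.8333)·(0.1667) + (-1.8333)·(-1.8333) + (-1.8333)·(-2.8333) + (-1.8333)·(3.1667) + (4.1667)·(2.1667)) / 5 = 8.8333/5 = 1.7667
  S[W,W] = ((-0.8333)·(-0.8333) + (0.1667)·(0.1667) + (-1.8333)·(-1.8333) + (-2.8333)·(-2.8333) + (3.1667)·(3.1667) + (2.1667)·(2.1667)) / 5 = 26.8333/5 = 5.3667

S is symmetric (S[j,i] = S[i,j]). Assembling:

S = [[5.9, -1.3, -1.7],
 [-1.3, 8.1667, 1.7667],
 [-1.7, 1.7667, 5.3667]]


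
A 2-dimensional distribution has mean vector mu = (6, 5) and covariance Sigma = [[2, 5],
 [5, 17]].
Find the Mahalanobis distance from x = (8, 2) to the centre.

Step 1 — centre the observation: (x - mu) = (2, -3).

Step 2 — invert Sigma. det(Sigma) = 2·17 - (5)² = 9.
  Sigma^{-1} = (1/det) · [[d, -b], [-b, a]] = [[1.8889, -0.5556],
 [-0.5556, 0.2222]].

Step 3 — form the quadratic (x - mu)^T · Sigma^{-1} · (x - mu):
  Sigma^{-1} · (x - mu) = (5.4444, -1.7778).
  (x - mu)^T · [Sigma^{-1} · (x - mu)] = (2)·(5.4444) + (-3)·(-1.7778) = 16.2222.

Step 4 — take square root: d = √(16.2222) ≈ 4.0277.

d(x, mu) = √(16.2222) ≈ 4.0277


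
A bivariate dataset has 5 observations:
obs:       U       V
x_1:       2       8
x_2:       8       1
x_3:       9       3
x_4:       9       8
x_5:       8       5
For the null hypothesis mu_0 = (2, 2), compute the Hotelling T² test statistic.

Step 1 — sample mean vector:
  mean(U) = (2 + 8 + 9 + 9 + 8) / 5 = 36/5 = 7.2
  mean(V) = (8 + 1 + 3 + 8 + 5) / 5 = 25/5 = 5
  x̄ = (7.2, 5),  deviation x̄ - mu_0 = (7.2, 5) - (2, 2) = (5.2, 3).

Step 2 — sample covariance matrix, S[i,j] = (1/(n-1)) · Σ_k (x_{k,i} - mean_i) · (x_{k,j} - mean_j), divisor n-1 = 4:
  S[U,U] = ((-5.2)·(-5.2) + (0.8)·(0.8) + (1.8)·(1.8) + (1.8)·(1.8) + (0.8)·(0.8)) / 4 = 34.8/4 = 8.7
  S[U,V] = ((-5.2)·(3) + (0.8)·(-4) + (1.8)·(-2) + (1.8)·(3) + (0.8)·(0)) / 4 = -17/4 = -4.25
  S[V,V] = ((3)·(3) + (-4)·(-4) + (-2)·(-2) + (3)·(3) + (0)·(0)) / 4 = 38/4 = 9.5
  S = [[8.7, -4.25],
 [-4.25, 9.5]].

Step 3 — invert S. det(S) = 8.7·9.5 - (-4.25)² = 64.5875.
  S^{-1} = (1/det) · [[d, -b], [-b, a]] = [[0.1471, 0.0658],
 [0.0658, 0.1347]].

Step 4 — quadratic form (x̄ - mu_0)^T · S^{-1} · (x̄ - mu_0):
  S^{-1} · (x̄ - mu_0) = (0.9623, 0.7463),
  (x̄ - mu_0)^T · [...] = (5.2)·(0.9623) + (3)·(0.7463) = 7.2426.

Step 5 — scale by n: T² = 5 · 7.2426 = 36.2129.

T² ≈ 36.2129


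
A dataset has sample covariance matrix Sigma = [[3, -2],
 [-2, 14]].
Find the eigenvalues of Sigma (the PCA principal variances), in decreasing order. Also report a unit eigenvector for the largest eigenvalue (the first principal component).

Step 1 — characteristic polynomial of 2×2 Sigma:
  det(Sigma - λI) = λ² - trace · λ + det = 0.
  trace = 3 + 14 = 17, det = 3·14 - (-2)² = 38.
Step 2 — discriminant:
  Δ = trace² - 4·det = 289 - 152 = 137.
Step 3 — eigenvalues:
  λ = (trace ± √Δ)/2 = (17 ± 11.7047)/2,
  λ_1 = 14.3523,  λ_2 = 2.6477.

Step 4 — unit eigenvector for λ_1: solve (Sigma - λ_1 I)v = 0. First row:
  (3 - 14.3523)·v_x + (-2)·v_y = 0, i.e. (-11.3523)·v_x + (-2)·v_y = 0,
  so v ∝ (b, λ_1 - a) = (-2, 11.3523); multiply by -1 so the first entry is positive: u = (2, -11.3523).
  ||u|| = √((2)² + (-11.3523)²) = √(132.8758) ≈ 11.5272,
  v_1 = u/||u|| ≈ (0.1735, -0.9848) (||v_1|| = 1).

λ_1 = 14.3523,  λ_2 = 2.6477;  v_1 ≈ (0.1735, -0.9848)


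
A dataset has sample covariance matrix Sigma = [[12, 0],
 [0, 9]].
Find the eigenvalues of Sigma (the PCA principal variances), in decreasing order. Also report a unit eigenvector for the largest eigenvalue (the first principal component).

Step 1 — characteristic polynomial of 2×2 Sigma:
  det(Sigma - λI) = λ² - trace · λ + det = 0.
  trace = 12 + 9 = 21, det = 12·9 - (0)² = 108.
Step 2 — discriminant:
  Δ = trace² - 4·det = 441 - 432 = 9.
Step 3 — eigenvalues:
  λ = (trace ± √Δ)/2 = (21 ± 3)/2,
  λ_1 = 12,  λ_2 = 9.

Step 4 — unit eigenvector for λ_1: Sigma is diagonal, so its eigenvectors are the coordinate axes. λ_1 = 12 is the diagonal entry on the first coordinate axis, hence
  v_1 = (1, 0) (||v_1|| = 1).

λ_1 = 12,  λ_2 = 9;  v_1 ≈ (1, 0)


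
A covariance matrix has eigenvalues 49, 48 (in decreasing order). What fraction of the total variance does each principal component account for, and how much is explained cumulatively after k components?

Step 1 — total variance = trace(Sigma) = Σ λ_i = 49 + 48 = 97.

Step 2 — fraction explained by component i = λ_i / Σ λ:
  PC1: 49/97 = 0.5052
  PC2: 48/97 = 0.4948

Step 3 — cumulative fraction after k components = (λ_1 + ... + λ_k) / Σ λ:
  k = 1: 49/97 = 0.5052
  k = 2: (49 + 48)/97 = 97/97 = 1

Summary (fraction, with percent):

explained: PC1 0.5052 (50.52%), PC2 0.4948 (49.48%);  cumulative: 0.5052, 1


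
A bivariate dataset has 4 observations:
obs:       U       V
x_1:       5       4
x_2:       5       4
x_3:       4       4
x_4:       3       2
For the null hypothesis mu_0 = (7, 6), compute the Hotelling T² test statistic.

Step 1 — sample mean vector:
  mean(U) = (5 + 5 + 4 + 3) / 4 = 17/4 = 4.25
  mean(V) = (4 + 4 + 4 + 2) / 4 = 14/4 = 3.5
  x̄ = (4.25, 3.5),  deviation x̄ - mu_0 = (4.25, 3.5) - (7, 6) = (-2.75, -2.5).

Step 2 — sample covariance matrix, S[i,j] = (1/(n-1)) · Σ_k (x_{k,i} - mean_i) · (x_{k,j} - mean_j), divisor n-1 = 3:
  S[U,U] = ((0.75)·(0.75) + (0.75)·(0.75) + (-0.25)·(-0.25) + (-1.25)·(-1.25)) / 3 = 2.75/3 = 0.9167
  S[U,V] = ((0.75)·(0.5) + (0.75)·(0.5) + (-0.25)·(0.5) + (-1.25)·(-1.5)) / 3 = 2.5/3 = 0.8333
  S[V,V] = ((0.5)·(0.5) + (0.5)·(0.5) + (0.5)·(0.5) + (-1.5)·(-1.5)) / 3 = 3/3 = 1
  S = [[0.9167, 0.8333],
 [0.8333, 1]].

Step 3 — invert S. det(S) = 0.9167·1 - (0.8333)² = 0.2222.
  S^{-1} = (1/det) · [[d, -b], [-b, a]] = [[4.5, -3.75],
 [-3.75, 4.125]].

Step 4 — quadratic form (x̄ - mu_0)^T · S^{-1} · (x̄ - mu_0):
  S^{-1} · (x̄ - mu_0) = (-3, 0),
  (x̄ - mu_0)^T · [...] = (-2.75)·(-3) + (-2.5)·(0) = 8.25.

Step 5 — scale by n: T² = 4 · 8.25 = 33.

T² ≈ 33


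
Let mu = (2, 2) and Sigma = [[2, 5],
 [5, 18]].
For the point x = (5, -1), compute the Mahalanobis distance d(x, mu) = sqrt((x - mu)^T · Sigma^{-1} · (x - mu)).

Step 1 — centre the observation: (x - mu) = (3, -3).

Step 2 — invert Sigma. det(Sigma) = 2·18 - (5)² = 11.
  Sigma^{-1} = (1/det) · [[d, -b], [-b, a]] = [[1.6364, -0.4545],
 [-0.4545, 0.1818]].

Step 3 — form the quadratic (x - mu)^T · Sigma^{-1} · (x - mu):
  Sigma^{-1} · (x - mu) = (6.2727, -1.9091).
  (x - mu)^T · [Sigma^{-1} · (x - mu)] = (3)·(6.2727) + (-3)·(-1.9091) = 24.5455.

Step 4 — take square root: d = √(24.5455) ≈ 4.9543.

d(x, mu) = √(24.5455) ≈ 4.9543


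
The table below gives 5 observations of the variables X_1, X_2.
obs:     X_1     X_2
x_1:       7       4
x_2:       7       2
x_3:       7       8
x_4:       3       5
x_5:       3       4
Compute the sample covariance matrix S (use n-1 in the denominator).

Step 1 — column means:
  mean(X_1) = (7 + 7 + 7 + 3 + 3) / 5 = 27/5 = 5.4
  mean(X_2) = (4 + 2 + 8 + 5 + 4) / 5 = 23/5 = 4.6

Step 2 — sample covariance S[i,j] = (1/(n-1)) · Σ_k (x_{k,i} - mean_i) · (x_{k,j} - mean_j), with n-1 = 4.
  S[X_1,X_1] = ((1.6)·(1.6) + (1.6)·(1.6) + (1.6)·(1.6) + (-2.4)·(-2.4) + (-2.4)·(-2.4)) / 4 = 19.2/4 = 4.8
  S[X_1,X_2] = ((1.6)·(-0.6) + (1.6)·(-2.6) + (1.6)·(3.4) + (-2.4)·(0.4) + (-2.4)·(-0.6)) / 4 = 0.8/4 = 0.2
  S[X_2,X_2] = ((-0.6)·(-0.6) + (-2.6)·(-2.6) + (3.4)·(3.4) + (0.4)·(0.4) + (-0.6)·(-0.6)) / 4 = 19.2/4 = 4.8

S is symmetric (S[j,i] = S[i,j]). Assembling:

S = [[4.8, 0.2],
 [0.2, 4.8]]


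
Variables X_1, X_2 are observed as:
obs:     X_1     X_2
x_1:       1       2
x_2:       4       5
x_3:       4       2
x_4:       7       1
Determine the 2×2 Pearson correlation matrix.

Step 1 — column means:
  mean(X_1) = (1 + 4 + 4 + 7) / 4 = 16/4 = 4
  mean(X_2) = (2 + 5 + 2 + 1) / 4 = 10/4 = 2.5

Step 2 — sample variances and covariances s[i,j] = (1/(n-1)) · Σ_k (x_{k,i} - mean_i) · (x_{k,j} - mean_j), with n-1 = 3:
  s[X_1,X_1] = ((-3)·(-3) + (0)·(0) + (0)·(0) + (3)·(3)) / 3 = 18/3 = 6
  s[X_1,X_2] = ((-3)·(-0.5) + (0)·(2.5) + (0)·(-0.5) + (3)·(-1.5)) / 3 = -3/3 = -1
  s[X_2,X_2] = ((-0.5)·(-0.5) + (2.5)·(2.5) + (-0.5)·(-0.5) + (-1.5)·(-1.5)) / 3 = 9/3 = 3
  Sample standard deviations s_i = √(s[i,i]):
  s(X_1) = √(6) = 2.4495
  s(X_2) = √(3) = 1.7321

Step 3 — r_{ij} = s_{ij} / (s_i · s_j):
  r[X_1,X_1] = 1 (diagonal).
  r[X_1,X_2] = -1 / (2.4495 · 1.7321) = -1 / 4.2426 = -0.2357
  r[X_2,X_2] = 1 (diagonal).

R is symmetric with unit diagonal. Assembling:

R = [[1, -0.2357],
 [-0.2357, 1]]


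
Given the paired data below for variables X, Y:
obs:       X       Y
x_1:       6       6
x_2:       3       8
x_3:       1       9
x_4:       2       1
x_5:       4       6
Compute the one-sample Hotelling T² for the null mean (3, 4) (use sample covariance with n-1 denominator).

Step 1 — sample mean vector:
  mean(X) = (6 + 3 + 1 + 2 + 4) / 5 = 16/5 = 3.2
  mean(Y) = (6 + 8 + 9 + 1 + 6) / 5 = 30/5 = 6
  x̄ = (3.2, 6),  deviation x̄ - mu_0 = (3.2, 6) - (3, 4) = (0.2, 2).

Step 2 — sample covariance matrix, S[i,j] = (1/(n-1)) · Σ_k (x_{k,i} - mean_i) · (x_{k,j} - mean_j), divisor n-1 = 4:
  S[X,X] = ((2.8)·(2.8) + (-0.2)·(-0.2) + (-2.2)·(-2.2) + (-1.2)·(-1.2) + (0.8)·(0.8)) / 4 = 14.8/4 = 3.7
  S[X,Y] = ((2.8)·(0) + (-0.2)·(2) + (-2.2)·(3) + (-1.2)·(-5) + (0.8)·(0)) / 4 = -1/4 = -0.25
  S[Y,Y] = ((0)·(0) + (2)·(2) + (3)·(3) + (-5)·(-5) + (0)·(0)) / 4 = 38/4 = 9.5
  S = [[3.7, -0.25],
 [-0.25, 9.5]].

Step 3 — invert S. det(S) = 3.7·9.5 - (-0.25)² = 35.0875.
  S^{-1} = (1/det) · [[d, -b], [-b, a]] = [[0.2708, 0.0071],
 [0.0071, 0.1055]].

Step 4 — quadratic form (x̄ - mu_0)^T · S^{-1} · (x̄ - mu_0):
  S^{-1} · (x̄ - mu_0) = (0.0684, 0.2123),
  (x̄ - mu_0)^T · [...] = (0.2)·(0.0684) + (2)·(0.2123) = 0.4383.

Step 5 — scale by n: T² = 5 · 0.4383 = 2.1917.

T² ≈ 2.1917


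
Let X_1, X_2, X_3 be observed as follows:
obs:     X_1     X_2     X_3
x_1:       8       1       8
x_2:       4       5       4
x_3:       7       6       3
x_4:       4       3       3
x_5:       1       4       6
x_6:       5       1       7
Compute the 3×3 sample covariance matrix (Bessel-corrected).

Step 1 — column means:
  mean(X_1) = (8 + 4 + 7 + 4 + 1 + 5) / 6 = 29/6 = 4.8333
  mean(X_2) = (1 + 5 + 6 + 3 + 4 + 1) / 6 = 20/6 = 3.3333
  mean(X_3) = (8 + 4 + 3 + 3 + 6 + 7) / 6 = 31/6 = 5.1667

Step 2 — sample covariance S[i,j] = (1/(n-1)) · Σ_k (x_{k,i} - mean_i) · (x_{k,j} - mean_j), with n-1 = 5.
  S[X_1,X_1] = ((3.1667)·(3.1667) + (-0.8333)·(-0.8333) + (2.1667)·(2.1667) + (-0.8333)·(-0.8333) + (-3.8333)·(-3.8333) + (0.1667)·(0.1667)) / 5 = 30.8333/5 = 6.1667
  S[X_1,X_2] = ((3.1667)·(-2.3333) + (-0.8333)·(1.6667) + (2.1667)·(2.6667) + (-0.8333)·(-0.3333) + (-3.8333)·(0.6667) + (0.1667)·(-2.3333)) / 5 = -5.6667/5 = -1.1333
  S[X_1,X_3] = ((3.1667)·(2.8333) + (-0.8333)·(-1.1667) + (2.1667)·(-2.1667) + (-0.8333)·(-2.1667) + (-3.8333)·(0.8333) + (0.1667)·(1.8333)) / 5 = 4.1667/5 = 0.8333
  S[X_2,X_2] = ((-2.3333)·(-2.3333) + (1.6667)·(1.6667) + (2.6667)·(2.6667) + (-0.3333)·(-0.3333) + (0.6667)·(0.6667) + (-2.3333)·(-2.3333)) / 5 = 21.3333/5 = 4.2667
  S[X_2,X_3] = ((-2.3333)·(2.8333) + (1.6667)·(-1.1667) + (2.6667)·(-2.1667) + (-0.3333)·(-2.1667) + (0.6667)·(0.8333) + (-2.3333)·(1.8333)) / 5 = -17.3333/5 = -3.4667
  S[X_3,X_3] = ((2.8333)·(2.8333) + (-1.1667)·(-1.1667) + (-2.1667)·(-2.1667) + (-2.1667)·(-2.1667) + (0.8333)·(0.8333) + (1.8333)·(1.8333)) / 5 = 22.8333/5 = 4.5667

S is symmetric (S[j,i] = S[i,j]). Assembling:

S = [[6.1667, -1.1333, 0.8333],
 [-1.1333, 4.2667, -3.4667],
 [0.8333, -3.4667, 4.5667]]


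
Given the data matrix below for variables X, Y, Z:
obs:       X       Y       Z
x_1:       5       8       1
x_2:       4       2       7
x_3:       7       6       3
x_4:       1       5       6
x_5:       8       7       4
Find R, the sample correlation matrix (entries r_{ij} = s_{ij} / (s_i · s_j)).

Step 1 — column means:
  mean(X) = (5 + 4 + 7 + 1 + 8) / 5 = 25/5 = 5
  mean(Y) = (8 + 2 + 6 + 5 + 7) / 5 = 28/5 = 5.6
  mean(Z) = (1 + 7 + 3 + 6 + 4) / 5 = 21/5 = 4.2

Step 2 — sample variances and covariances s[i,j] = (1/(n-1)) · Σ_k (x_{k,i} - mean_i) · (x_{k,j} - mean_j), with n-1 = 4:
  s[X,X] = ((0)·(0) + (-1)·(-1) + (2)·(2) + (-4)·(-4) + (3)·(3)) / 4 = 30/4 = 7.5
  s[X,Y] = ((0)·(2.4) + (-1)·(-3.6) + (2)·(0.4) + (-4)·(-0.6) + (3)·(1.4)) / 4 = 11/4 = 2.75
  s[X,Z] = ((0)·(-3.2) + (-1)·(2.8) + (2)·(-1.2) + (-4)·(1.8) + (3)·(-0.2)) / 4 = -13/4 = -3.25
  s[Y,Y] = ((2.4)·(2.4) + (-3.6)·(-3.6) + (0.4)·(0.4) + (-0.6)·(-0.6) + (1.4)·(1.4)) / 4 = 21.2/4 = 5.3
  s[Y,Z] = ((2.4)·(-3.2) + (-3.6)·(2.8) + (0.4)·(-1.2) + (-0.6)·(1.8) + (1.4)·(-0.2)) / 4 = -19.6/4 = -4.9
  s[Z,Z] = ((-3.2)·(-3.2) + (2.8)·(2.8) + (-1.2)·(-1.2) + (1.8)·(1.8) + (-0.2)·(-0.2)) / 4 = 22.8/4 = 5.7
  Sample standard deviations s_i = √(s[i,i]):
  s(X) = √(7.5) = 2.7386
  s(Y) = √(5.3) = 2.3022
  s(Z) = √(5.7) = 2.3875

Step 3 — r_{ij} = s_{ij} / (s_i · s_j):
  r[X,X] = 1 (diagonal).
  r[X,Y] = 2.75 / (2.7386 · 2.3022) = 2.75 / 6.3048 = 0.4362
  r[X,Z] = -3.25 / (2.7386 · 2.3875) = -3.25 / 6.5383 = -0.4971
  r[Y,Y] = 1 (diagonal).
  r[Y,Z] = -4.9 / (2.3022 · 2.3875) = -4.9 / 5.4964 = -0.8915
  r[Z,Z] = 1 (diagonal).

R is symmetric with unit diagonal. Assembling:

R = [[1, 0.4362, -0.4971],
 [0.4362, 1, -0.8915],
 [-0.4971, -0.8915, 1]]


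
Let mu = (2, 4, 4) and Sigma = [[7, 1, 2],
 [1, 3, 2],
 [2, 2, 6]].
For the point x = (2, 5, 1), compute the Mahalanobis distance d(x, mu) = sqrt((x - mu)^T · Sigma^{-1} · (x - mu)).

Step 1 — centre the observation: (x - mu) = (0, 1, -3).

Step 2 — invert Sigma (cofactor / det for 3×3, or solve directly):
  Sigma^{-1} = [[0.1591, -0.0227, -0.0455],
 [-0.0227, 0.4318, -0.1364],
 [-0.0455, -0.1364, 0.2273]].

Step 3 — form the quadratic (x - mu)^T · Sigma^{-1} · (x - mu):
  Sigma^{-1} · (x - mu) = (0.1136, 0.8409, -0.8182).
  (x - mu)^T · [Sigma^{-1} · (x - mu)] = (0)·(0.1136) + (1)·(0.8409) + (-3)·(-0.8182) = 3.2955.

Step 4 — take square root: d = √(3.2955) ≈ 1.8153.

d(x, mu) = √(3.2955) ≈ 1.8153
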